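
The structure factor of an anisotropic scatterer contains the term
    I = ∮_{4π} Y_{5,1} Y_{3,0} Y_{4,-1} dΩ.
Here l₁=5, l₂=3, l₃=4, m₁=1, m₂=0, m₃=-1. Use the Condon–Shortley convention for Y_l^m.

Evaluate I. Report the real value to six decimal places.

-0.115089

m-sum 0 ✓  L=12 even ✓  2≤4≤8 ✓
Π(2lᵢ+1) = 11×7×9 = 693
triangle coeff Δ(5,3,4) = 1/180180
Σ_t [1,3]: t=1:−1/576 t=2:+1/144 t=3:−1/576 = 1/288
(3j)²=20/1001 [(5 3 4; 0 0 0)], sign=+1
Σ_t [1,3]: t=1:−1/432 t=2:+1/192 t=3:−1/1440 = 19/8640
(3j)²=361/30030 [(5 3 4; 1 0 -1)], sign=-1
⇒ 4πI² = 2166/13013
I = (-1)√(2166/13013/(4π)) = -0.11508947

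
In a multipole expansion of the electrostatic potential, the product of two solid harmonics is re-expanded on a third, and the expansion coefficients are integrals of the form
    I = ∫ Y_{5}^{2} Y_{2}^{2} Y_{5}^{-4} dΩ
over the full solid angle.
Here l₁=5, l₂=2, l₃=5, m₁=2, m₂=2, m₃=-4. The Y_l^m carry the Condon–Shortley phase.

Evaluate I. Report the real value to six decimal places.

Rules hold: Σm=0, L=12 even, 3≤5≤7.
N = 11·5·11 = 605
Δ = 2!·8!·2!/13! = 1/38610
Racah Σ t=0..2: t=0:+1/2880 t=1:−1/576 t=2:+1/2880 = -1/960
⇒ 3j(5 2 5; 0 0 0)² = 10/429, sgn +1
Racah Σ t=2..2: t=2:+1/20160 = 1/20160
⇒ 3j(5 2 5; 2 2 -4)² = 12/715, sgn -1
4πI² = N·(3j₀)²·(3jₘ)² = 40/169
I = -1·√(0.236686/4π) = -0.13724032

-0.137240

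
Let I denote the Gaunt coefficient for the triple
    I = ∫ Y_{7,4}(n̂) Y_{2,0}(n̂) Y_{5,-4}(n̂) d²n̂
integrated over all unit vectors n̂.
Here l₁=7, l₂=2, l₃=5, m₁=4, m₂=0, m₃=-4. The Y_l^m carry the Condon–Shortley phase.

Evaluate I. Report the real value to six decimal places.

0.145565

m-sum 0 ✓  L=14 even ✓  5≤5≤9 ✓
Π(2lᵢ+1) = 15×5×11 = 825
triangle coeff Δ(7,2,5) = 1/15015
Σ_t [2,2]: t=2:+1/57600 = 1/57600
(3j)²=21/715 [(7 2 5; 0 0 0)], sign=-1
Σ_t [2,2]: t=2:+1/1451520 = 1/1451520
(3j)²=1/91 [(7 2 5; 4 0 -4)], sign=-1
⇒ 4πI² = 45/169
I = (+1)√(45/169/(4π)) = 0.14556534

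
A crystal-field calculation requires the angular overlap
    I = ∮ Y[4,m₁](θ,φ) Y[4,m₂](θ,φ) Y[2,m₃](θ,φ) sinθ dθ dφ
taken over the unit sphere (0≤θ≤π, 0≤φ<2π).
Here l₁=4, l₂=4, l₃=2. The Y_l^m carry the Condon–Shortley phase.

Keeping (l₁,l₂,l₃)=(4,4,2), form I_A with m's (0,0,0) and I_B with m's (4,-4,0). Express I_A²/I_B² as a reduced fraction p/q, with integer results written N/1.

Same 4,4,2: normalisation and zero-m 3j drop out of the ratio.
A: Δ: 6! 2! 2! / 11! → 1/13860; sum: t=2:+1/192 t=3:−1/36 t=4:+1/192 = -5/288; 3j²(4 4 2; 0 0 0) = Δ·Π!·Σ² = 20/693  (sign -1)
B: Δ: 6! 2! 2! / 11! → 1/13860; sum: t=0:+1/2880 = 1/2880; 3j²(4 4 2; 4 -4 0) = Δ·Π!·Σ² = 28/495  (sign +1)
I_A²/I_B² = (20/693)/(28/495) = 25/49

25/49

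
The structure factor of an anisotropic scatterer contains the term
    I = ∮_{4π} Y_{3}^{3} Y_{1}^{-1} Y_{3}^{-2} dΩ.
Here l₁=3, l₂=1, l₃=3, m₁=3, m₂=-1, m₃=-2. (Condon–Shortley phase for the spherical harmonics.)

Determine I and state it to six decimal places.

l₁+l₂+l₃=7 is odd: 3j(l;000)=0 ⇒ I=0

0.000000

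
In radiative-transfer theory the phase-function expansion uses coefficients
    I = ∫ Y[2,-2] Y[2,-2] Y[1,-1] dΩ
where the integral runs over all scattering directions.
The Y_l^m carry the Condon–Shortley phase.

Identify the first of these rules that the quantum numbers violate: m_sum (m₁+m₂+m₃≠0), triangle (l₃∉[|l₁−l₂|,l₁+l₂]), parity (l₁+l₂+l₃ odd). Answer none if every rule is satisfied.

Σmᵢ = -5  ✗
l₃∈[|l₁−l₂|,l₁+l₂]=[0,4], have l₃=1
Σlᵢ = 5 ⇒ odd

m_sum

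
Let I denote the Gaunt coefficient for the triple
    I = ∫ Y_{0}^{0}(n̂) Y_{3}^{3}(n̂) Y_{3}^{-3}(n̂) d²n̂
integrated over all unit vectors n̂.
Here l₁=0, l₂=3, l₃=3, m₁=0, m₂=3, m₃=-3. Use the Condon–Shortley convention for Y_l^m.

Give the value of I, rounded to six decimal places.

m-sum 0 ✓  L=6 even ✓  3≤3≤3 ✓
Π(2lᵢ+1) = 1×7×7 = 49
triangle coeff Δ(0,3,3) = 1/7
Σ_t [0,0]: t=0:+1/36 = 1/36
(3j)²=1/7 [(0 3 3; 0 0 0)], sign=-1
Σ_t [0,0]: t=0:+1/720 = 1/720
(3j)²=1/7 [(0 3 3; 0 3 -3)], sign=+1
⇒ 4πI² = 1/1
I = (-1)√(1/1/(4π)) = -0.28209479

-0.282095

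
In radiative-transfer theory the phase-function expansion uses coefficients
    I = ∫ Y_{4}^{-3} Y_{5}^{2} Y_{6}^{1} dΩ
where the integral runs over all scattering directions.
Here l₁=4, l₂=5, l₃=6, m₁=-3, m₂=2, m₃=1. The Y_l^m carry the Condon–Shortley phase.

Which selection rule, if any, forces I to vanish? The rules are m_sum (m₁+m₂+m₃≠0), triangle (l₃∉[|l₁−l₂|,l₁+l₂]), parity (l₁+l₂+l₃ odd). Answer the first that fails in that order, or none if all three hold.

m₁+m₂+m₃ = -3 + 2 + 1 = 0  ✓
triangle: |4−5|=1 ≤ l₃=6 ≤ 4+5=9  ✓
parity: l₁+l₂+l₃ = 15 is odd  ✗

parity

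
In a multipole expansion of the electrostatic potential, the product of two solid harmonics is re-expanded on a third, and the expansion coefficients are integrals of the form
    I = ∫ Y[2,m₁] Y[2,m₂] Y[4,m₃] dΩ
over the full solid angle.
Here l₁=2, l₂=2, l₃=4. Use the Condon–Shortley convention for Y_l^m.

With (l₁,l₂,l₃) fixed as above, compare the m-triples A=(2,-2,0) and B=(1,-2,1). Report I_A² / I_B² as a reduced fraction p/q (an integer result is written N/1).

1/5

Shared (l₁,l₂,l₃)=(2,2,4): N and (l;000)² cancel in I_A²/I_B².
A: Δ = 0!·4!·4!/9! = 1/630; Racah Σ t=0..0: t=0:+1/576 = 1/576; ⇒ 3j(2 2 4; 2 -2 0)² = 1/630, sgn +1
B: Δ = 0!·4!·4!/9! = 1/630; Racah Σ t=0..0: t=0:+1/144 = 1/144; ⇒ 3j(2 2 4; 1 -2 1)² = 1/126, sgn -1
I_A²/I_B² = (1/630)/(1/126) = 1/5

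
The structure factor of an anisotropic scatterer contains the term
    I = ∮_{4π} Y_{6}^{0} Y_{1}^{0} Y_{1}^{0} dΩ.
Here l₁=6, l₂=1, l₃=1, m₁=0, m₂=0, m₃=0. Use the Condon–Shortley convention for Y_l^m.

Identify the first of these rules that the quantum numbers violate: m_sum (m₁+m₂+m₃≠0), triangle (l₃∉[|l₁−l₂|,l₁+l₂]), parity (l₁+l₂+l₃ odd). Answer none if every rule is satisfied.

m₁+m₂+m₃ = 0 + 0 + 0 = 0  ✓
triangle: |6−1|=5 ≤ l₃=1 ≤ 6+1=7  ✗
parity: l₁+l₂+l₃ = 8 is even

triangle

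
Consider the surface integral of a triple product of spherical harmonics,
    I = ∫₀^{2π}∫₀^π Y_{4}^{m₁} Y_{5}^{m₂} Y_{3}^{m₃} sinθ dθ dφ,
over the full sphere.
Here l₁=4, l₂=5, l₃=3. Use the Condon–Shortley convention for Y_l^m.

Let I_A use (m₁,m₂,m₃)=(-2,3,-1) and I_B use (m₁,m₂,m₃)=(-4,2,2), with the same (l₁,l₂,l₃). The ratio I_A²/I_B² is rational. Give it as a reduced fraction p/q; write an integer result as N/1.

Same 4,5,3: normalisation and zero-m 3j drop out of the ratio.
A: Δ: 6! 2! 4! / 13! → 1/180180; sum: t=4:+1/2304 t=5:−1/720 t=6:+1/5760 = -1/1280; 3j²(4 5 3; -2 3 -1) = Δ·Π!·Σ² = 27/1430  (sign -1)
B: Δ: 6! 2! 4! / 13! → 1/180180; sum: t=6:+1/8640 = 1/8640; 3j²(4 5 3; -4 2 2) = Δ·Π!·Σ² = 14/1287  (sign -1)
I_A²/I_B² = (27/1430)/(14/1287) = 243/140

243/140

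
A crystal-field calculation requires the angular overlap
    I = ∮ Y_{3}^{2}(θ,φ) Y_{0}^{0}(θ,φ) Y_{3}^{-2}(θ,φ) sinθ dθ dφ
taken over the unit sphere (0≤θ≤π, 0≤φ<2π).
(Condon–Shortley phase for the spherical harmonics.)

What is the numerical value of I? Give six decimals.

m-sum 0 ✓  L=6 even ✓  3≤3≤3 ✓
Π(2lᵢ+1) = 7×1×7 = 49
triangle coeff Δ(3,0,3) = 1/7
Σ_t [0,0]: t=0:+1/36 = 1/36
(3j)²=1/7 [(3 0 3; 0 0 0)], sign=-1
Σ_t [0,0]: t=0:+1/120 = 1/120
(3j)²=1/7 [(3 0 3; 2 0 -2)], sign=-1
⇒ 4πI² = 1/1
I = (+1)√(1/1/(4π)) = 0.28209479

0.282095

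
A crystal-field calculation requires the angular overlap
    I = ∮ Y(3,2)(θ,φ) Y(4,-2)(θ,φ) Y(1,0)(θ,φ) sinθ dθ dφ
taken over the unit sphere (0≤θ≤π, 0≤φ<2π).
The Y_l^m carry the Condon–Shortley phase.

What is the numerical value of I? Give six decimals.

m-sum 0 ✓  L=8 even ✓  1≤1≤7 ✓
Π(2lᵢ+1) = 7×9×3 = 189
triangle coeff Δ(3,4,1) = 1/252
Σ_t [3,3]: t=3:−1/36 = -1/36
(3j)²=4/63 [(3 4 1; 0 0 0)], sign=+1
Σ_t [1,1]: t=1:−1/120 = -1/120
(3j)²=1/21 [(3 4 1; 2 -2 0)], sign=+1
⇒ 4πI² = 4/7
I = (+1)√(4/7/(4π)) = 0.21324362

0.213244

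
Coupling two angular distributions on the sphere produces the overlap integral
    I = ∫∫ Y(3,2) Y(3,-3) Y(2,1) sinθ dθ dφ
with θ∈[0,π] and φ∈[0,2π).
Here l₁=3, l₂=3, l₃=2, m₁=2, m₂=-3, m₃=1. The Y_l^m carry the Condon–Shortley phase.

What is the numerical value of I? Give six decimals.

-0.210261

Rules hold: Σm=0, L=8 even, 0≤2≤6.
N = 7·7·5 = 245
Δ = 4!·2!·2!/9! = 1/3780
Racah Σ t=1..3: t=1:−1/24 t=2:+1/4 t=3:−1/24 = 1/6
⇒ 3j(3 3 2; 0 0 0)² = 4/105, sgn +1
Racah Σ t=0..0: t=0:+1/48 = 1/48
⇒ 3j(3 3 2; 2 -3 1)² = 5/84, sgn -1
4πI² = N·(3j₀)²·(3jₘ)² = 5/9
I = -1·√(0.555556/4π) = -0.21026104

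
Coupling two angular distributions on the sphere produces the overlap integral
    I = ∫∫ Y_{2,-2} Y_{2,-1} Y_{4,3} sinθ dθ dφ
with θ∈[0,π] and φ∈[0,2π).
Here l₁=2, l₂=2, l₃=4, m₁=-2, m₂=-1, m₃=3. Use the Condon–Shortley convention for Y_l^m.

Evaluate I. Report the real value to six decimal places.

-0.238414

Rules hold: Σm=0, L=8 even, 0≤4≤4.
N = 5·5·9 = 225
Δ = 0!·4!·4!/9! = 1/630
Racah Σ t=0..0: t=0:+1/16 = 1/16
⇒ 3j(2 2 4; 0 0 0)² = 2/35, sgn +1
Racah Σ t=0..0: t=0:+1/144 = 1/144
⇒ 3j(2 2 4; -2 -1 3)² = 1/18, sgn -1
4πI² = N·(3j₀)²·(3jₘ)² = 5/7
I = -1·√(0.714286/4π) = -0.23841361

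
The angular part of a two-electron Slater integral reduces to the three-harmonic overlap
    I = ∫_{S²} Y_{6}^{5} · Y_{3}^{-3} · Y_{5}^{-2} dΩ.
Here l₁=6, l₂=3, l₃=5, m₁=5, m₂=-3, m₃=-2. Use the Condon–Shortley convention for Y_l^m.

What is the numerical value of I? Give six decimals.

0.169016

Checks pass: Σm=0; 14 even; l₃=5∈[3,9].
(2·6+1)(2·3+1)(2·5+1) = 1001
Δ: 4! 8! 2! / 15! → 1/675675
sum: t=1:−1/8640 t=2:+1/2304 t=3:−1/8640 = 7/34560
3j²(6 3 5; 0 0 0) = Δ·Π!·Σ² = 7/429  (sign -1)
sum: t=0:+1/241920 = 1/241920
3j²(6 3 5; 5 -3 -2) = Δ·Π!·Σ² = 2/91  (sign -1)
combine: 4πI² = 1001·7/429·2/91 = 14/39
take √, sign +1: I = 0.16901560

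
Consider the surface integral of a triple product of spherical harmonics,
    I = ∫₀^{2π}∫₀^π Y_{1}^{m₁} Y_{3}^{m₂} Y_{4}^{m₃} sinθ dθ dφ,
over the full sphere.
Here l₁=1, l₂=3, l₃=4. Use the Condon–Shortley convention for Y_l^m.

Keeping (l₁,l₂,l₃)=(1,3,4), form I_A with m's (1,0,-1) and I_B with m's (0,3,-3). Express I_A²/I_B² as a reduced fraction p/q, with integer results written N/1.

10/7

Shared (l₁,l₂,l₃)=(1,3,4): N and (l;000)² cancel in I_A²/I_B².
A: Δ = 0!·2!·6!/9! = 1/252; Racah Σ t=0..0: t=0:+1/72 = 1/72; ⇒ 3j(1 3 4; 1 0 -1)² = 5/126, sgn -1
B: Δ = 0!·2!·6!/9! = 1/252; Racah Σ t=0..0: t=0:+1/720 = 1/720; ⇒ 3j(1 3 4; 0 3 -3)² = 1/36, sgn -1
I_A²/I_B² = (5/126)/(1/36) = 10/7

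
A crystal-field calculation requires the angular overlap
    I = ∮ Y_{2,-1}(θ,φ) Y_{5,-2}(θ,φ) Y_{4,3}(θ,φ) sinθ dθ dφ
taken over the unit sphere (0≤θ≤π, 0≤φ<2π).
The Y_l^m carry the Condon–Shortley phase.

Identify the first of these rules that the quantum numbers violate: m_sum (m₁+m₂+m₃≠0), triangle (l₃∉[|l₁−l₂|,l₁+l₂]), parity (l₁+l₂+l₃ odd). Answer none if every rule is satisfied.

Σmᵢ = 0  ✓
l₃∈[|l₁−l₂|,l₁+l₂]=[3,7], have l₃=4  ✓
Σlᵢ = 11 ⇒ odd  ✗

parity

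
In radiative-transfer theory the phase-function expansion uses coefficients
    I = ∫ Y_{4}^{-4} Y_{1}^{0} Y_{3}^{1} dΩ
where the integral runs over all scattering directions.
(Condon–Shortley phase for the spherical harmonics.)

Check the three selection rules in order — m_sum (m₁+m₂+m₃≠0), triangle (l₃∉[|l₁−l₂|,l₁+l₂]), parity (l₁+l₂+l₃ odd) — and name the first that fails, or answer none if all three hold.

m_sum

azimuthal sum: -4 + 0 + 1 = -3  ✗
3 ≤ 3 ≤ 5 (triangle on l)
L = 4 + 1 + 3 = 8 (even)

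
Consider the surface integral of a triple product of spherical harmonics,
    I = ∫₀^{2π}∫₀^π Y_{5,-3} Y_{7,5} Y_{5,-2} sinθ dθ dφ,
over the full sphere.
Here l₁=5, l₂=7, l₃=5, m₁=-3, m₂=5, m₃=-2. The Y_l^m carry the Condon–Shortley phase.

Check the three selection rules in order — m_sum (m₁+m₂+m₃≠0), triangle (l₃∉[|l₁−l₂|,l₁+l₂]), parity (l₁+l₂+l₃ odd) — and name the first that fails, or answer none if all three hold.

Σmᵢ = 0  ✓
l₃∈[|l₁−l₂|,l₁+l₂]=[2,12], have l₃=5  ✓
Σlᵢ = 17 ⇒ odd  ✗

parity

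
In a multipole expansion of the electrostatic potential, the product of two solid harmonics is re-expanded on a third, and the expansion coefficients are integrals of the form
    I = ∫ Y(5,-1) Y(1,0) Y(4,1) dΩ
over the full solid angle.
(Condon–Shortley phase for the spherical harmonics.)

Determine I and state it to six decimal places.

Checks pass: Σm=0; 10 even; l₃=4∈[4,6].
(2·5+1)(2·1+1)(2·4+1) = 297
Δ: 2! 8! 0! / 11! → 1/495
sum: t=1:−1/576 = -1/576
3j²(5 1 4; 0 0 0) = Δ·Π!·Σ² = 5/99  (sign -1)
sum: t=1:−1/720 = -1/720
3j²(5 1 4; -1 0 1) = Δ·Π!·Σ² = 8/165  (sign +1)
combine: 4πI² = 297·5/99·8/165 = 8/11
take √, sign -1: I = -0.24057125

-0.240571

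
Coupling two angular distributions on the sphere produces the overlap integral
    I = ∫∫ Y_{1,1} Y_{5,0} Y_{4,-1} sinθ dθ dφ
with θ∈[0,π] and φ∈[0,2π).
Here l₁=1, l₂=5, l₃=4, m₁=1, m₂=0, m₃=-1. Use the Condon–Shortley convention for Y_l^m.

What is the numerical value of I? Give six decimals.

0.155288

m-sum 0 ✓  L=10 even ✓  4≤4≤6 ✓
Π(2lᵢ+1) = 3×11×9 = 297
triangle coeff Δ(1,5,4) = 1/495
Σ_t [1,1]: t=1:−1/576 = -1/576
(3j)²=5/99 [(1 5 4; 0 0 0)], sign=-1
Σ_t [0,0]: t=0:+1/1440 = 1/1440
(3j)²=2/99 [(1 5 4; 1 0 -1)], sign=-1
⇒ 4πI² = 10/33
I = (+1)√(10/33/(4π)) = 0.15528807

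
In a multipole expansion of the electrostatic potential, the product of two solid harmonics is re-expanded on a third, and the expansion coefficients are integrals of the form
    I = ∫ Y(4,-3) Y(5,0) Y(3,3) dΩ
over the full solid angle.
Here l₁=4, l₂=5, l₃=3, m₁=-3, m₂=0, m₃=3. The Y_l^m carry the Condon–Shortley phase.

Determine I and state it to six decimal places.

Rules hold: Σm=0, L=12 even, 1≤3≤9.
N = 9·11·7 = 693
Δ = 6!·2!·4!/13! = 1/180180
Racah Σ t=2..4: t=2:+1/576 t=3:−1/144 t=4:+1/576 = -1/288
⇒ 3j(4 5 3; 0 0 0)² = 20/1001, sgn +1
Racah Σ t=5..5: t=5:−1/5760 = -1/5760
⇒ 3j(4 5 3; -3 0 3)² = 5/572, sgn -1
4πI² = N·(3j₀)²·(3jₘ)² = 225/1859
I = -1·√(0.121033/4π) = -0.09814013

-0.098140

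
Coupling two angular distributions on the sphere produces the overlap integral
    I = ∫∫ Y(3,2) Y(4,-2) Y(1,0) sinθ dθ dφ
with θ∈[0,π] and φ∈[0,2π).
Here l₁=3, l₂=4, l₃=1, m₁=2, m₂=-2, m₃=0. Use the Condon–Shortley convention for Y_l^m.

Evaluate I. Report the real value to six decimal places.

0.213244

Rules hold: Σm=0, L=8 even, 1≤1≤7.
N = 7·9·3 = 189
Δ = 6!·0!·2!/9! = 1/252
Racah Σ t=3..3: t=3:−1/36 = -1/36
⇒ 3j(3 4 1; 0 0 0)² = 4/63, sgn +1
Racah Σ t=1..1: t=1:−1/120 = -1/120
⇒ 3j(3 4 1; 2 -2 0)² = 1/21, sgn +1
4πI² = N·(3j₀)²·(3jₘ)² = 4/7
I = +1·√(0.571429/4π) = 0.21324362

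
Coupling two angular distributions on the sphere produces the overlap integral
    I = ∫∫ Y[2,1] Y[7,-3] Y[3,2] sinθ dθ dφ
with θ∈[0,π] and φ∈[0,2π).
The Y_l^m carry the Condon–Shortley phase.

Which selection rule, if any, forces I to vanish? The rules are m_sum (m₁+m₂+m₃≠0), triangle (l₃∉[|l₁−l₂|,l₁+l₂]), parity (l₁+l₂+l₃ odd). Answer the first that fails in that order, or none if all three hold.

Σmᵢ = 0  ✓
l₃∈[|l₁−l₂|,l₁+l₂]=[5,9], have l₃=3  ✗
Σlᵢ = 12 ⇒ even

triangle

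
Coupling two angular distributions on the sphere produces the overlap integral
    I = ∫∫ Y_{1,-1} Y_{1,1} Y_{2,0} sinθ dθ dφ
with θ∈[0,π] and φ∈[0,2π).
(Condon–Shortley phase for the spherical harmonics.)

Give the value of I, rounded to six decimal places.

Checks pass: Σm=0; 4 even; l₃=2∈[0,2].
(2·1+1)(2·1+1)(2·2+1) = 45
Δ: 0! 2! 2! / 5! → 1/30
sum: t=0:+1/1 = 1/1
3j²(1 1 2; 0 0 0) = Δ·Π!·Σ² = 2/15  (sign +1)
sum: t=0:+1/4 = 1/4
3j²(1 1 2; -1 1 0) = Δ·Π!·Σ² = 1/30  (sign +1)
combine: 4πI² = 45·2/15·1/30 = 1/5
take √, sign +1: I = 0.12615663

0.126157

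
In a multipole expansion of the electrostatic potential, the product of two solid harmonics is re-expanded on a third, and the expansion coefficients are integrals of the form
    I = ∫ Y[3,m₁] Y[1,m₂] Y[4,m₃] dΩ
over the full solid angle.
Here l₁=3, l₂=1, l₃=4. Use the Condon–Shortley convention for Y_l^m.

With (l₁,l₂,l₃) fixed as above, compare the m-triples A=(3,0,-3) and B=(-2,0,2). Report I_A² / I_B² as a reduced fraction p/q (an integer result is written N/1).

Shared (l₁,l₂,l₃)=(3,1,4): N and (l;000)² cancel in I_A²/I_B².
A: Δ = 0!·6!·2!/9! = 1/252; Racah Σ t=0..0: t=0:+1/720 = 1/720; ⇒ 3j(3 1 4; 3 0 -3)² = 1/36, sgn -1
B: Δ = 0!·6!·2!/9! = 1/252; Racah Σ t=0..0: t=0:+1/120 = 1/120; ⇒ 3j(3 1 4; -2 0 2)² = 1/21, sgn +1
I_A²/I_B² = (1/36)/(1/21) = 7/12

7/12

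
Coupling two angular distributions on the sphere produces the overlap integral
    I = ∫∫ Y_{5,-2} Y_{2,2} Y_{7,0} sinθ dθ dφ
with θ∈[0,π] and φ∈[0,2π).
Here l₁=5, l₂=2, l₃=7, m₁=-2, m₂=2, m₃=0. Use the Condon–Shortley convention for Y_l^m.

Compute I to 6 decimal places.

0.067042

Rules hold: Σm=0, L=14 even, 3≤7≤7.
N = 11·5·15 = 825
Δ = 0!·10!·4!/15! = 1/15015
Racah Σ t=0..0: t=0:+1/57600 = 1/57600
⇒ 3j(5 2 7; 0 0 0)² = 21/715, sgn -1
Racah Σ t=0..0: t=0:+1/725760 = 1/725760
⇒ 3j(5 2 7; -2 2 0)² = 1/429, sgn -1
4πI² = N·(3j₀)²·(3jₘ)² = 105/1859
I = +1·√(0.056482/4π) = 0.06704247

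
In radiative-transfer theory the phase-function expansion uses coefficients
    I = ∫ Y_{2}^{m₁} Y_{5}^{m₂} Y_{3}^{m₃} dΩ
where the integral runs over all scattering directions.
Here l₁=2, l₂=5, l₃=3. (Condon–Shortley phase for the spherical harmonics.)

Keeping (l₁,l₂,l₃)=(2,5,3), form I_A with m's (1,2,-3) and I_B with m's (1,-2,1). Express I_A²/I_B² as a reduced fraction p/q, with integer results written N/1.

l's match ⇒ only the (l;m) 3-j factors differ between A and B.
A: triangle coeff Δ(2,5,3) = 1/2310; Σ_t [1,1]: t=1:−1/4320 = -1/4320; (3j)²=1/330 [(2 5 3; 1 2 -3)], sign=-1
B: triangle coeff Δ(2,5,3) = 1/2310; Σ_t [1,1]: t=1:−1/288 = -1/288; (3j)²=1/22 [(2 5 3; 1 -2 1)], sign=-1
I_A²/I_B² = (1/330)/(1/22) = 1/15

1/15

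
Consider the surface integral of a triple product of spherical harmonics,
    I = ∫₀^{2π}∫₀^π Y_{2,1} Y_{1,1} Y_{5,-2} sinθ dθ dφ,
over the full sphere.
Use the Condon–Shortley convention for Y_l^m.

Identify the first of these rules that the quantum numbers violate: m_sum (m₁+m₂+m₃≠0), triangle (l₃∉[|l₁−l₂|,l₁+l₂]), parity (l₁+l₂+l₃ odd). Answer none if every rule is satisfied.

triangle

m₁+m₂+m₃ = 1 + 1 − 2 = 0  ✓
triangle: |2−1|=1 ≤ l₃=5 ≤ 2+1=3  ✗
parity: l₁+l₂+l₃ = 8 is even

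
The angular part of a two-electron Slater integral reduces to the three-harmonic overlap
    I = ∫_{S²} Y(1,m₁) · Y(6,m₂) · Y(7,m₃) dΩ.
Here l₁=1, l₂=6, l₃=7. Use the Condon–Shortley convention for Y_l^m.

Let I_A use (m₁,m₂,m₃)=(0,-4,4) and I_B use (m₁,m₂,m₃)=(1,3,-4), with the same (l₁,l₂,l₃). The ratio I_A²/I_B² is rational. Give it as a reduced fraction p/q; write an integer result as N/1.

3/5

l's match ⇒ only the (l;m) 3-j factors differ between A and B.
A: triangle coeff Δ(1,6,7) = 1/1365; Σ_t [0,0]: t=0:+1/7257600 = 1/7257600; (3j)²=11/455 [(1 6 7; 0 -4 4)], sign=-1
B: triangle coeff Δ(1,6,7) = 1/1365; Σ_t [0,0]: t=0:+1/4354560 = 1/4354560; (3j)²=11/273 [(1 6 7; 1 3 -4)], sign=-1
I_A²/I_B² = (11/455)/(11/273) = 3/5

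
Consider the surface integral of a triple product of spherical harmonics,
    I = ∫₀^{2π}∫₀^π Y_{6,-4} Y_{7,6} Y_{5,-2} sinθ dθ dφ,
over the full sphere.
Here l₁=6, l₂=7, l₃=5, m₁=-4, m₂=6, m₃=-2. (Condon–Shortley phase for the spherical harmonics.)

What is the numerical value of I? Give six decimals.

m-sum 0 ✓  L=18 even ✓  1≤5≤13 ✓
Π(2lᵢ+1) = 13×15×11 = 2145
triangle coeff Δ(6,7,5) = 1/174594420
Σ_t [2,6]: t=2:+1/4147200 t=3:−1/207360 t=4:+1/82944 t=5:−1/207360 t=6:+1/4147200 = 1/345600
(3j)²=420/46189 [(6 7 5; 0 0 0)], sign=-1
Σ_t [7,8]: t=7:−1/21772800 t=8:+1/19353600 = 1/174182400
(3j)²=1/3876 [(6 7 5; -4 6 -2)], sign=-1
⇒ 4πI² = 525/104329
I = (+1)√(525/104329/(4π)) = 0.02001116

0.020011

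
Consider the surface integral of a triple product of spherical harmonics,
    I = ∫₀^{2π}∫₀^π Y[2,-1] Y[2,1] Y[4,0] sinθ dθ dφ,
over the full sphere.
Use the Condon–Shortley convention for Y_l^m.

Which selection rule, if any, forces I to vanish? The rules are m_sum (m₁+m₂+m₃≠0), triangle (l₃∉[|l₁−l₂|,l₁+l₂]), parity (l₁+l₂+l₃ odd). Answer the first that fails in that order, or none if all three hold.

none

m₁+m₂+m₃ = -1 + 1 + 0 = 0  ✓
triangle: |2−2|=0 ≤ l₃=4 ≤ 2+2=4  ✓
parity: l₁+l₂+l₃ = 8 is even  ✓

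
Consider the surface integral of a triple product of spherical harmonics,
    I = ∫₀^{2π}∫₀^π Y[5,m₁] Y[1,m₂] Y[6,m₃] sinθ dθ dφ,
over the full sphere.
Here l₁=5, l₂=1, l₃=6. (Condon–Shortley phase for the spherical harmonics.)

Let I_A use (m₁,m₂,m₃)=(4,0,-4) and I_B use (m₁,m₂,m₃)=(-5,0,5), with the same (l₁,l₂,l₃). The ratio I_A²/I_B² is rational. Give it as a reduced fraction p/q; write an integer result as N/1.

20/11

l's match ⇒ only the (l;m) 3-j factors differ between A and B.
A: triangle coeff Δ(5,1,6) = 1/858; Σ_t [0,0]: t=0:+1/362880 = 1/362880; (3j)²=10/429 [(5 1 6; 4 0 -4)], sign=+1
B: triangle coeff Δ(5,1,6) = 1/858; Σ_t [0,0]: t=0:+1/3628800 = 1/3628800; (3j)²=1/78 [(5 1 6; -5 0 5)], sign=-1
I_A²/I_B² = (10/429)/(1/78) = 20/11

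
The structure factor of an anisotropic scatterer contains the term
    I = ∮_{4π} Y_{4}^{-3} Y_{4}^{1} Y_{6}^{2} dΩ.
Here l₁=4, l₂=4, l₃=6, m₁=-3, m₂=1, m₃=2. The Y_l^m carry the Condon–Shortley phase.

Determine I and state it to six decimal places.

Checks pass: Σm=0; 14 even; l₃=6∈[0,8].
(2·4+1)(2·4+1)(2·6+1) = 1053
Δ: 2! 6! 6! / 15! → 1/1261260
sum: t=0:+1/4608 t=1:−1/1296 t=2:+1/4608 = -7/20736
3j²(4 4 6; 0 0 0) = Δ·Π!·Σ² = 20/1287  (sign -1)
sum: t=1:−1/34560 t=2:+1/8640 = 1/11520
3j²(4 4 6; -3 1 2) = Δ·Π!·Σ² = 3/143  (sign +1)
combine: 4πI² = 1053·20/1287·3/143 = 540/1573
take √, sign -1: I = -0.16528277

-0.165283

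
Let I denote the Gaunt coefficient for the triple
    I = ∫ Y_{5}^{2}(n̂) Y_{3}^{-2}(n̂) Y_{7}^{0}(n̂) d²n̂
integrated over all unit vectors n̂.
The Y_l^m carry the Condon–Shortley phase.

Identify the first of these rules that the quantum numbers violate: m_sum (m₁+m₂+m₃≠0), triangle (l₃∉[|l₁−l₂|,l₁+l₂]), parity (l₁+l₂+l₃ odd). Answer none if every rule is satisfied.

parity

m₁+m₂+m₃ = 2 − 2 + 0 = 0  ✓
triangle: |5−3|=2 ≤ l₃=7 ≤ 5+3=8  ✓
parity: l₁+l₂+l₃ = 15 is odd  ✗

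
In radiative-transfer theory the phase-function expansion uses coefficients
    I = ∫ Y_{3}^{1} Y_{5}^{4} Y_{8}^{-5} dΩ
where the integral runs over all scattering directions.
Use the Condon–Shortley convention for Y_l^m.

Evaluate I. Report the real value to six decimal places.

Checks pass: Σm=0; 16 even; l₃=8∈[2,8].
(2·3+1)(2·5+1)(2·8+1) = 1309
Δ: 0! 6! 10! / 17! → 1/136136
sum: t=0:+1/518400 = 1/518400
3j²(3 5 8; 0 0 0) = Δ·Π!·Σ² = 56/2431  (sign +1)
sum: t=0:+1/17418240 = 1/17418240
3j²(3 5 8; 1 4 -5) = Δ·Π!·Σ² = 15/952  (sign -1)
combine: 4πI² = 1309·56/2431·15/952 = 105/221
take √, sign -1: I = -0.19444357

-0.194444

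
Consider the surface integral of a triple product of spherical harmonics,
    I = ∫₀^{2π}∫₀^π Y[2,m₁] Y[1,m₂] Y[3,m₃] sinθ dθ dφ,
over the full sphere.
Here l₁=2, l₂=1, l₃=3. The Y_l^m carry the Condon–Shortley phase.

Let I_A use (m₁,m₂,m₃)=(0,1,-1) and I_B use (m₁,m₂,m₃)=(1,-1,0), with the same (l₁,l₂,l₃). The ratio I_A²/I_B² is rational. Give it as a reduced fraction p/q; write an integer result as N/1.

2/1

l's match ⇒ only the (l;m) 3-j factors differ between A and B.
A: triangle coeff Δ(2,1,3) = 1/105; Σ_t [0,0]: t=0:+1/8 = 1/8; (3j)²=2/35 [(2 1 3; 0 1 -1)], sign=+1
B: triangle coeff Δ(2,1,3) = 1/105; Σ_t [0,0]: t=0:+1/12 = 1/12; (3j)²=1/35 [(2 1 3; 1 -1 0)], sign=-1
I_A²/I_B² = (2/35)/(1/35) = 2/1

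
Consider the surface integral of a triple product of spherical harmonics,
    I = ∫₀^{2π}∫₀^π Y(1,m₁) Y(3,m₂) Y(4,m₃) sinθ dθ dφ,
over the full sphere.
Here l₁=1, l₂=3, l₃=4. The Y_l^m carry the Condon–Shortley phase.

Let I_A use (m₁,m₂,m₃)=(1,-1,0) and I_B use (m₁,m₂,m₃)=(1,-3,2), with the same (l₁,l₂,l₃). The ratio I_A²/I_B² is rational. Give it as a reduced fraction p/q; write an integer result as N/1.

l's match ⇒ only the (l;m) 3-j factors differ between A and B.
A: triangle coeff Δ(1,3,4) = 1/252; Σ_t [0,0]: t=0:+1/96 = 1/96; (3j)²=1/42 [(1 3 4; 1 -1 0)], sign=+1
B: triangle coeff Δ(1,3,4) = 1/252; Σ_t [0,0]: t=0:+1/1440 = 1/1440; (3j)²=1/252 [(1 3 4; 1 -3 2)], sign=+1
I_A²/I_B² = (1/42)/(1/252) = 6/1

6/1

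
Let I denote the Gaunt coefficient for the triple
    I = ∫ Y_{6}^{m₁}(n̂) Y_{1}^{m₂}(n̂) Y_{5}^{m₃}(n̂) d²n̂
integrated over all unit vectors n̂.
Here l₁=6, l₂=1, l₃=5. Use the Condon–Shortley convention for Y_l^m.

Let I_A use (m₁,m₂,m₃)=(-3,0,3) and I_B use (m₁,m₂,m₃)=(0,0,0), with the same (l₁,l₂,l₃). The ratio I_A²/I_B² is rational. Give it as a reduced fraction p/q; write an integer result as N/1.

l's match ⇒ only the (l;m) 3-j factors differ between A and B.
A: triangle coeff Δ(6,1,5) = 1/858; Σ_t [1,1]: t=1:−1/80640 = -1/80640; (3j)²=9/286 [(6 1 5; -3 0 3)], sign=-1
B: triangle coeff Δ(6,1,5) = 1/858; Σ_t [1,1]: t=1:−1/14400 = -1/14400; (3j)²=6/143 [(6 1 5; 0 0 0)], sign=+1
I_A²/I_B² = (9/286)/(6/143) = 3/4

3/4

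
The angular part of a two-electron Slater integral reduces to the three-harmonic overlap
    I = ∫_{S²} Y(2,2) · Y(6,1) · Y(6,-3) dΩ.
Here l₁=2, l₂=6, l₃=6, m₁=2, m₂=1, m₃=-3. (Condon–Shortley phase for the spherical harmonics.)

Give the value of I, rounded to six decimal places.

Rules hold: Σm=0, L=14 even, 4≤6≤8.
N = 5·13·13 = 845
Δ = 2!·2!·10!/15! = 1/90090
Racah Σ t=0..2: t=0:+1/69120 t=1:−1/14400 t=2:+1/69120 = -7/172800
⇒ 3j(2 6 6; 0 0 0)² = 14/715, sgn -1
Racah Σ t=0..0: t=0:+1/120960 = 1/120960
⇒ 3j(2 6 6; 2 1 -3)² = 24/1001, sgn -1
4πI² = N·(3j₀)²·(3jₘ)² = 48/121
I = +1·√(0.396694/4π) = 0.17767364

0.177674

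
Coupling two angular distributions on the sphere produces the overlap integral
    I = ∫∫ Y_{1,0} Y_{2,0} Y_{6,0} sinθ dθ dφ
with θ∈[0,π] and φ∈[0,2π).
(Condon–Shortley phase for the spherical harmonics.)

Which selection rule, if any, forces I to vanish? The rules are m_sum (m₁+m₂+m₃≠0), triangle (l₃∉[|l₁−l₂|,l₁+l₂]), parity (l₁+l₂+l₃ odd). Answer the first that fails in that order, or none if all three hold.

triangle

azimuthal sum: 0 + 0 + 0 = 0  ✓
1 ≤ 6 ≤ 3 (triangle on l)  ✗
L = 1 + 2 + 6 = 9 (odd)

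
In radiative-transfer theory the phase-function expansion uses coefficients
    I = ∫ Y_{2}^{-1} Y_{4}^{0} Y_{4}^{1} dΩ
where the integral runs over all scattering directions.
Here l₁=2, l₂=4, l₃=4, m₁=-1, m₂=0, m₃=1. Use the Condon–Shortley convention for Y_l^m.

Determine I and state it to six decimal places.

-0.044869

Rules hold: Σm=0, L=10 even, 2≤4≤6.
N = 5·9·9 = 405
Δ = 2!·2!·6!/11! = 1/13860
Racah Σ t=0..2: t=0:+1/192 t=1:−1/36 t=2:+1/192 = -5/288
⇒ 3j(2 4 4; 0 0 0)² = 20/693, sgn -1
Racah Σ t=1..2: t=1:−1/72 t=2:+1/96 = -1/288
⇒ 3j(2 4 4; -1 0 1)² = 1/462, sgn +1
4πI² = N·(3j₀)²·(3jₘ)² = 150/5929
I = -1·√(0.0252994/4π) = -0.04486937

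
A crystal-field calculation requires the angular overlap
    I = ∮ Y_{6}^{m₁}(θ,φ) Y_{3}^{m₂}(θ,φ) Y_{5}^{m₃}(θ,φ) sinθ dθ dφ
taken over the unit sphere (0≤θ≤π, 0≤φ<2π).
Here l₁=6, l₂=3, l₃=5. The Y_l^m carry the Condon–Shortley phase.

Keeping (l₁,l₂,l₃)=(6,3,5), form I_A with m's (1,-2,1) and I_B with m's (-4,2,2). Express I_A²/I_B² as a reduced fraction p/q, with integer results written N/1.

Shared (l₁,l₂,l₃)=(6,3,5): N and (l;000)² cancel in I_A²/I_B².
A: Δ = 4!·8!·2!/15! = 1/675675; Racah Σ t=0..1: t=0:+1/17280 t=1:−1/6912 = -1/11520; ⇒ 3j(6 3 5; 1 -2 1)² = 2/143, sgn -1
B: Δ = 4!·8!·2!/15! = 1/675675; Racah Σ t=3..4: t=3:−1/60480 t=4:+1/34560 = 1/80640; ⇒ 3j(6 3 5; -4 2 2)² = 6/1001, sgn -1
I_A²/I_B² = (2/143)/(6/1001) = 7/3

7/3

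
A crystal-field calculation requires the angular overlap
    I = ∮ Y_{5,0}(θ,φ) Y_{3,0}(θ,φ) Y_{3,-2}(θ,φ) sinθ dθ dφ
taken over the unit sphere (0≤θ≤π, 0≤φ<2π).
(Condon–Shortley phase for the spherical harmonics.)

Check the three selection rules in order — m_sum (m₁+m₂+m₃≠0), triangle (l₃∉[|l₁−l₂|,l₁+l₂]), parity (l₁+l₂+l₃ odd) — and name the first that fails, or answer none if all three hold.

m_sum

azimuthal sum: 0 + 0 − 2 = -2  ✗
2 ≤ 3 ≤ 8 (triangle on l)
L = 5 + 3 + 3 = 11 (odd)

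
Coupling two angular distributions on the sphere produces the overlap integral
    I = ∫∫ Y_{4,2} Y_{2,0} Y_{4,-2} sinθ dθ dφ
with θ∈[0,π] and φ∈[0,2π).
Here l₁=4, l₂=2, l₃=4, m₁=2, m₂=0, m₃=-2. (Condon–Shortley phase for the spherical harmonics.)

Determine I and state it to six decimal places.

0.065536

Checks pass: Σm=0; 10 even; l₃=4∈[2,6].
(2·4+1)(2·2+1)(2·4+1) = 405
Δ: 2! 6! 2! / 11! → 1/13860
sum: t=0:+1/192 t=1:−1/36 t=2:+1/192 = -5/288
3j²(4 2 4; 0 0 0) = Δ·Π!·Σ² = 20/693  (sign -1)
sum: t=0:+1/192 t=1:−1/120 t=2:+1/2880 = -1/360
3j²(4 2 4; 2 0 -2) = Δ·Π!·Σ² = 16/3465  (sign -1)
combine: 4πI² = 405·20/693·16/3465 = 320/5929
take √, sign +1: I = 0.06553591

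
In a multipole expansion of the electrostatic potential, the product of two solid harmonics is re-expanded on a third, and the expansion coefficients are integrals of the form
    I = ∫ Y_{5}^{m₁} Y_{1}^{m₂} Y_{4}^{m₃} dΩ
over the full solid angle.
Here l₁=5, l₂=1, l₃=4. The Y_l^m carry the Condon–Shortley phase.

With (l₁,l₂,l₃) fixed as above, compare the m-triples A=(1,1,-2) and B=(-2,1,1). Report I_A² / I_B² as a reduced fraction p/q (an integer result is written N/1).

l's match ⇒ only the (l;m) 3-j factors differ between A and B.
A: triangle coeff Δ(5,1,4) = 1/495; Σ_t [2,2]: t=2:+1/2880 = 1/2880; (3j)²=2/165 [(5 1 4; 1 1 -2)], sign=+1
B: triangle coeff Δ(5,1,4) = 1/495; Σ_t [2,2]: t=2:+1/1440 = 1/1440; (3j)²=7/165 [(5 1 4; -2 1 1)], sign=-1
I_A²/I_B² = (2/165)/(7/165) = 2/7

2/7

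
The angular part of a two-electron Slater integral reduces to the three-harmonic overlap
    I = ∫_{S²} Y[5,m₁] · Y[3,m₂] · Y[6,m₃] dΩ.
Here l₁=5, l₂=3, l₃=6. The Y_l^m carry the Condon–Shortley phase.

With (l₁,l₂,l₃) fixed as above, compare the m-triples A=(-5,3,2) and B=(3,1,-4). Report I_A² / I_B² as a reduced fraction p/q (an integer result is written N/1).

Same 5,3,6: normalisation and zero-m 3j drop out of the ratio.
A: Δ: 2! 8! 4! / 15! → 1/675675; sum: t=2:+1/1935360 = 1/1935360; 3j²(5 3 6; -5 3 2) = Δ·Π!·Σ² = 1/1001  (sign +1)
B: Δ: 2! 8! 4! / 15! → 1/675675; sum: t=0:+1/69120 t=1:−1/30240 t=2:+1/322560 = -1/64512; 3j²(5 3 6; 3 1 -4) = Δ·Π!·Σ² = 10/1001  (sign -1)
I_A²/I_B² = (1/1001)/(10/1001) = 1/10

1/10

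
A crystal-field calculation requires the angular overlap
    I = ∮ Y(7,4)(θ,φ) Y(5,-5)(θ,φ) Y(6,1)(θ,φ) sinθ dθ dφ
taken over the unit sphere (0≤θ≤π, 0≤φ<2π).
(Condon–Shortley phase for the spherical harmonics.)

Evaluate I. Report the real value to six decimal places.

m-sum 0 ✓  L=18 even ✓  2≤6≤12 ✓
Π(2lᵢ+1) = 15×11×13 = 2145
triangle coeff Δ(7,5,6) = 1/174594420
Σ_t [1,5]: t=1:−1/4147200 t=2:+1/207360 t=3:−1/82944 t=4:+1/207360 t=5:−1/4147200 = -1/345600
(3j)²=420/46189 [(7 5 6; 0 0 0)], sign=-1
Σ_t [0,0]: t=0:+1/12441600 = 1/12441600
(3j)²=245/12597 [(7 5 6; 4 -5 1)], sign=-1
⇒ 4πI² = 514500/1356277
I = (+1)√(514500/1356277/(4π)) = 0.17374550

0.173745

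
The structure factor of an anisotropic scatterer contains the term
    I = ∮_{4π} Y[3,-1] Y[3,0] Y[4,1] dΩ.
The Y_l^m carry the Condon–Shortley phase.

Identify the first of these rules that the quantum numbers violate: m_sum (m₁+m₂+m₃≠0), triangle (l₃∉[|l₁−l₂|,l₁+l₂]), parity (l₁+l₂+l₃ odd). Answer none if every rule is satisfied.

azimuthal sum: -1 + 0 + 1 = 0  ✓
0 ≤ 4 ≤ 6 (triangle on l)  ✓
L = 3 + 3 + 4 = 10 (even)  ✓

none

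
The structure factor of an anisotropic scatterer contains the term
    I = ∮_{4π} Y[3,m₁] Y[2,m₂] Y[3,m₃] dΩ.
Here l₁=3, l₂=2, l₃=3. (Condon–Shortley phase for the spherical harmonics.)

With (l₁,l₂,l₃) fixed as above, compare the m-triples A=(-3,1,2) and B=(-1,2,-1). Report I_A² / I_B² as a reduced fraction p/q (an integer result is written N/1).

l's match ⇒ only the (l;m) 3-j factors differ between A and B.
A: triangle coeff Δ(3,2,3) = 1/3780; Σ_t [2,2]: t=2:+1/48 = 1/48; (3j)²=5/84 [(3 2 3; -3 1 2)], sign=-1
B: triangle coeff Δ(3,2,3) = 1/3780; Σ_t [2,2]: t=2:+1/16 = 1/16; (3j)²=2/35 [(3 2 3; -1 2 -1)], sign=+1
I_A²/I_B² = (5/84)/(2/35) = 25/24

25/24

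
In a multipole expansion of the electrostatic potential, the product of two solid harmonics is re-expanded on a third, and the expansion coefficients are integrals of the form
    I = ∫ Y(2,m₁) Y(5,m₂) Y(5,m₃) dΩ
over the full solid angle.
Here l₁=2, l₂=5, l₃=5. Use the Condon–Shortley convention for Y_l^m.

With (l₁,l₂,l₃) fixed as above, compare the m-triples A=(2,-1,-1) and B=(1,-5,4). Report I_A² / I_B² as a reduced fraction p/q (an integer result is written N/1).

Same 2,5,5: normalisation and zero-m 3j drop out of the ratio.
A: Δ: 2! 2! 8! / 13! → 1/38610; sum: t=0:+1/2304 = 1/2304; 3j²(2 5 5; 2 -1 -1) = Δ·Π!·Σ² = 5/143  (sign +1)
B: Δ: 2! 2! 8! / 13! → 1/38610; sum: t=0:+1/80640 = 1/80640; 3j²(2 5 5; 1 -5 4) = Δ·Π!·Σ² = 9/286  (sign -1)
I_A²/I_B² = (5/143)/(9/286) = 10/9

10/9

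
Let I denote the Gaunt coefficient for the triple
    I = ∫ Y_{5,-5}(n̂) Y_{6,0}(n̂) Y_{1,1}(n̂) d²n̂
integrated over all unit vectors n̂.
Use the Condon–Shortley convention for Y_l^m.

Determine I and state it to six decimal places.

0.000000

Σmᵢ = -4 ≠ 0, so the φ-integral vanishes; I = 0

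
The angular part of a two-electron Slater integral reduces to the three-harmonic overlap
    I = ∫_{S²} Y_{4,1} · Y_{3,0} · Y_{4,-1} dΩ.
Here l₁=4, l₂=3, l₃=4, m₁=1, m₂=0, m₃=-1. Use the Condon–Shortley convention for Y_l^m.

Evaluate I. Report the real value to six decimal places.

0.000000

Σlᵢ=11 odd — θ-integrand is odd under cosθ→−cosθ; I=0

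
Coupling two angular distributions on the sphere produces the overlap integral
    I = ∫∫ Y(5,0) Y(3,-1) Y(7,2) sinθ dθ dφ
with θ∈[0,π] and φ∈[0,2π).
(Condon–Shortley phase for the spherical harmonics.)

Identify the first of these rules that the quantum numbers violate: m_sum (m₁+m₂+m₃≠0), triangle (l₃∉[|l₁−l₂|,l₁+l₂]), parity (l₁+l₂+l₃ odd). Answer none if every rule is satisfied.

Σmᵢ = 1  ✗
l₃∈[|l₁−l₂|,l₁+l₂]=[2,8], have l₃=7
Σlᵢ = 15 ⇒ odd

m_sum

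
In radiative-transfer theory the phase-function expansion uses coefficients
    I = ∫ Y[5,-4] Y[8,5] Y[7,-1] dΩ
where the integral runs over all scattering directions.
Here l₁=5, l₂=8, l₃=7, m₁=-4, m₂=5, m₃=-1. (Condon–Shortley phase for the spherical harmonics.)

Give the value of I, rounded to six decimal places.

m-sum 0 ✓  L=20 even ✓  3≤7≤13 ✓
Π(2lᵢ+1) = 11×17×15 = 2805
triangle coeff Δ(5,8,7) = 1/814773960
Σ_t [1,5]: t=1:−1/87091200 t=2:+1/4976640 t=3:−1/2073600 t=4:+1/4976640 t=5:−1/87091200 = -1/9676800
(3j)²=360/46189 [(5 8 7; 0 0 0)], sign=+1
Σ_t [5,6]: t=5:−1/232243200 t=6:+1/130636800 = 1/298598400
(3j)²=7/1292 [(5 8 7; -4 5 -1)], sign=+1
⇒ 4πI² = 9450/79781
I = (+1)√(9450/79781/(4π)) = 0.09708703

0.097087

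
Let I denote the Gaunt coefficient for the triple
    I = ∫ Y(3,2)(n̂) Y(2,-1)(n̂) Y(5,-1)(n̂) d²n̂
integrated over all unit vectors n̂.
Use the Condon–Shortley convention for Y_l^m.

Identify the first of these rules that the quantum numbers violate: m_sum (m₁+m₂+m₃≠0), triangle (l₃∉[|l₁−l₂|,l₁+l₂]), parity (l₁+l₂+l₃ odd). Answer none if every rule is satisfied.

none

azimuthal sum: 2 − 1 − 1 = 0  ✓
1 ≤ 5 ≤ 5 (triangle on l)  ✓
L = 3 + 2 + 5 = 10 (even)  ✓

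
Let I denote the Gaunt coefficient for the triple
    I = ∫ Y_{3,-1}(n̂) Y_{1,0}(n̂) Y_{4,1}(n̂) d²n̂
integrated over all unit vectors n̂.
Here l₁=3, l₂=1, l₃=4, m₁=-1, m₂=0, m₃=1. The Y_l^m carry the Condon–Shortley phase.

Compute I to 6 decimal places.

-0.238414

Rules hold: Σm=0, L=8 even, 2≤4≤4.
N = 7·3·9 = 189
Δ = 0!·6!·2!/9! = 1/252
Racah Σ t=0..0: t=0:+1/36 = 1/36
⇒ 3j(3 1 4; 0 0 0)² = 4/63, sgn +1
Racah Σ t=0..0: t=0:+1/48 = 1/48
⇒ 3j(3 1 4; -1 0 1)² = 5/84, sgn -1
4πI² = N·(3j₀)²·(3jₘ)² = 5/7
I = -1·√(0.714286/4π) = -0.23841361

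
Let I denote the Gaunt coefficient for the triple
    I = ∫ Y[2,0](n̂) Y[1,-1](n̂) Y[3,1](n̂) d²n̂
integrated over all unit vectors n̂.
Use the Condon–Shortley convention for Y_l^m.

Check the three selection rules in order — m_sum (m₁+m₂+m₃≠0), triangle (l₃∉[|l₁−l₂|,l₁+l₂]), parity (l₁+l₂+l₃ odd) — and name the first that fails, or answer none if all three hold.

none

m₁+m₂+m₃ = 0 − 1 + 1 = 0  ✓
triangle: |2−1|=1 ≤ l₃=3 ≤ 2+1=3  ✓
parity: l₁+l₂+l₃ = 6 is even  ✓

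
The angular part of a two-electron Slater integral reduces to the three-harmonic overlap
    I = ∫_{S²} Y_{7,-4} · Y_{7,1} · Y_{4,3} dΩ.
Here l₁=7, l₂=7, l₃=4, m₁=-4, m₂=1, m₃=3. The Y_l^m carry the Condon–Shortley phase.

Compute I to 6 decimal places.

-0.140104

m-sum 0 ✓  L=18 even ✓  0≤4≤14 ✓
Π(2lᵢ+1) = 15×15×9 = 2025
triangle coeff Δ(7,7,4) = 1/58198140
Σ_t [3,7]: t=3:−1/17418240 t=4:+1/622080 t=5:−1/230400 t=6:+1/622080 t=7:−1/17418240 = -1/806400
(3j)²=2268/230945 [(7 7 4; 0 0 0)], sign=-1
Σ_t [7,8]: t=7:−1/4354560 t=8:+1/11612160 = -1/6967296
(3j)²=625/50388 [(7 7 4; -4 1 3)], sign=+1
⇒ 4πI² = 47840625/193947611
I = (-1)√(47840625/193947611/(4π)) = -0.14010424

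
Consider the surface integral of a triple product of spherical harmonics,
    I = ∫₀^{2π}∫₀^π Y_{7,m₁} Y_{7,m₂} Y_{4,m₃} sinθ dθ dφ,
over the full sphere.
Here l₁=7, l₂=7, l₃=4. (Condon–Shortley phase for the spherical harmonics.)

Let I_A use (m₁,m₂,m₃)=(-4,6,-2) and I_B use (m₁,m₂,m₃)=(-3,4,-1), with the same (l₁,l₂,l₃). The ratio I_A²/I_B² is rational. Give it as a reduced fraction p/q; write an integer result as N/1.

1331/637

l's match ⇒ only the (l;m) 3-j factors differ between A and B.
A: triangle coeff Δ(7,7,4) = 1/58198140; Σ_t [9,10]: t=9:−1/34836480 t=10:+1/130636800 = -11/522547200; (3j)²=1331/81396 [(7 7 4; -4 6 -2)], sign=-1
B: triangle coeff Δ(7,7,4) = 1/58198140; Σ_t [7,10]: t=7:−1/4354560 t=8:+1/1935360 t=9:−1/8709120 t=10:+1/522547200 = 13/74649600; (3j)²=91/11628 [(7 7 4; -3 4 -1)], sign=-1
I_A²/I_B² = (1331/81396)/(91/11628) = 1331/637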